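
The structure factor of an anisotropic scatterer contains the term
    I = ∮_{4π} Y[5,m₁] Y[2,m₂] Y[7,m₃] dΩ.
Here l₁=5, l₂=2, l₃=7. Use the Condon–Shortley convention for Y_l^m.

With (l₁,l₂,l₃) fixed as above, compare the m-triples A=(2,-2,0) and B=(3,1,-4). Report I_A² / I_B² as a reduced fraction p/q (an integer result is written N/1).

7/99

l's match ⇒ only the (l;m) 3-j factors differ between A and B.
A: triangle coeff Δ(5,2,7) = 1/15015; Σ_t [0,0]: t=0:+1/725760 = 1/725760; (3j)²=1/429 [(5 2 7; 2 -2 0)], sign=-1
B: triangle coeff Δ(5,2,7) = 1/15015; Σ_t [0,0]: t=0:+1/483840 = 1/483840; (3j)²=3/91 [(5 2 7; 3 1 -4)], sign=-1
I_A²/I_B² = (1/429)/(3/91) = 7/99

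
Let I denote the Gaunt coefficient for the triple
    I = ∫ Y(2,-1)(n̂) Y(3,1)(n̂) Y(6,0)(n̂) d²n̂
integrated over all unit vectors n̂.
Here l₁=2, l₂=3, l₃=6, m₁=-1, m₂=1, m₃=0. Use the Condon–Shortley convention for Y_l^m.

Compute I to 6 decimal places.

0.000000

l₃=6 ∉ [1,5] — triangle fails ⇒ I = 0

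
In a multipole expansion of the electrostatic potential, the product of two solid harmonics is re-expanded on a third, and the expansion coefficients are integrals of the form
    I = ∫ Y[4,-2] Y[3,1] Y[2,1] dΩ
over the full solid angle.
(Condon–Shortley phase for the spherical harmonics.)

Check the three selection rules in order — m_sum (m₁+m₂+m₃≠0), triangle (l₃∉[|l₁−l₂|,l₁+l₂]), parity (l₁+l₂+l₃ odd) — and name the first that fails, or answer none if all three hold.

parity

Σmᵢ = 0  ✓
l₃∈[|l₁−l₂|,l₁+l₂]=[1,7], have l₃=2  ✓
Σlᵢ = 9 ⇒ odd  ✗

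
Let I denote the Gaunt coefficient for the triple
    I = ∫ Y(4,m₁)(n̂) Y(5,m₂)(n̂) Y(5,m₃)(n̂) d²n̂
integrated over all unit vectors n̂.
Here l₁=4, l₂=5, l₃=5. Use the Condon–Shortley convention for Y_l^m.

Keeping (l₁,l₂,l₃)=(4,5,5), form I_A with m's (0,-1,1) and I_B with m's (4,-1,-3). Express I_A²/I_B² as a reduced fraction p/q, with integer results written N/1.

Same 4,5,5: normalisation and zero-m 3j drop out of the ratio.
A: Δ: 4! 4! 6! / 15! → 1/3153150; sum: t=0:+1/27648 t=1:−1/1296 t=2:+1/768 t=3:−1/4320 t=4:+1/414720 = 7/20736; 3j²(4 5 5; 0 -1 1) = Δ·Π!·Σ² = 8/1287  (sign +1)
B: Δ: 4! 4! 6! / 15! → 1/3153150; sum: t=0:+1/27648 = 1/27648; 3j²(4 5 5; 4 -1 -3) = Δ·Π!·Σ² = 10/429  (sign +1)
I_A²/I_B² = (8/1287)/(10/429) = 4/15

4/15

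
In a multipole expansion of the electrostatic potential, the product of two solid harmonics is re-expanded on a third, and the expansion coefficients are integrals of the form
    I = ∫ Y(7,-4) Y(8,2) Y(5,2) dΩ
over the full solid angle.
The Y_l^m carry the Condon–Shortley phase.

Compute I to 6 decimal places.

0.005677

m-sum 0 ✓  L=20 even ✓  1≤5≤15 ✓
Π(2lᵢ+1) = 15×17×11 = 2805
triangle coeff Δ(7,8,5) = 1/814773960
Σ_t [3,7]: t=3:−1/87091200 t=4:+1/4976640 t=5:−1/2073600 t=6:+1/4976640 t=7:−1/87091200 = -1/9676800
(3j)²=360/46189 [(7 8 5; 0 0 0)], sign=+1
Σ_t [7,10]: t=7:−1/26127360 t=8:+1/23224320 t=9:−1/174182400 t=10:+1/15676416000 = -1/1119744000
(3j)²=7/377910 [(7 8 5; -4 2 2)], sign=+1
⇒ 4πI² = 420/1037153
I = (+1)√(420/1037153/(4π)) = 0.00567673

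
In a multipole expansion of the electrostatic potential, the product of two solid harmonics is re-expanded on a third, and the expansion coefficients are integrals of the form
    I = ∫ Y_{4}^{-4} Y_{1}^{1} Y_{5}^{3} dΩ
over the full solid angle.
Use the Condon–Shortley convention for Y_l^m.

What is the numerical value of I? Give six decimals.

m-sum 0 ✓  L=10 even ✓  3≤5≤5 ✓
Π(2lᵢ+1) = 9×3×11 = 297
triangle coeff Δ(4,1,5) = 1/495
Σ_t [0,0]: t=0:+1/576 = 1/576
(3j)²=5/99 [(4 1 5; 0 0 0)], sign=-1
Σ_t [0,0]: t=0:+1/80640 = 1/80640
(3j)²=1/495 [(4 1 5; -4 1 3)], sign=+1
⇒ 4πI² = 1/33
I = (-1)√(1/33/(4π)) = -0.04910640

-0.049106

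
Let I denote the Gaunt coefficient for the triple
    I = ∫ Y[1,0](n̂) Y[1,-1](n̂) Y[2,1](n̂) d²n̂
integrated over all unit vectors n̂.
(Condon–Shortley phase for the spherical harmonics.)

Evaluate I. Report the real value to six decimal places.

-0.218510

Checks pass: Σm=0; 4 even; l₃=2∈[0,2].
(2·1+1)(2·1+1)(2·2+1) = 45
Δ: 0! 2! 2! / 5! → 1/30
sum: t=0:+1/1 = 1/1
3j²(1 1 2; 0 0 0) = Δ·Π!·Σ² = 2/15  (sign +1)
sum: t=0:+1/2 = 1/2
3j²(1 1 2; 0 -1 1) = Δ·Π!·Σ² = 1/10  (sign -1)
combine: 4πI² = 45·2/15·1/10 = 3/5
take √, sign -1: I = -0.21850969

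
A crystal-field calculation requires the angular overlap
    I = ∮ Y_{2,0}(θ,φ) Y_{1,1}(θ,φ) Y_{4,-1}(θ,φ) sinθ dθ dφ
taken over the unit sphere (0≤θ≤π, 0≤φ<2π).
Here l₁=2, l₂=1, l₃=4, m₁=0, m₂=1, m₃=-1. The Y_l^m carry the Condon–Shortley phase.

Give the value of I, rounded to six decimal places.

0.000000

l₃=4 ∉ [1,3] — triangle fails ⇒ I = 0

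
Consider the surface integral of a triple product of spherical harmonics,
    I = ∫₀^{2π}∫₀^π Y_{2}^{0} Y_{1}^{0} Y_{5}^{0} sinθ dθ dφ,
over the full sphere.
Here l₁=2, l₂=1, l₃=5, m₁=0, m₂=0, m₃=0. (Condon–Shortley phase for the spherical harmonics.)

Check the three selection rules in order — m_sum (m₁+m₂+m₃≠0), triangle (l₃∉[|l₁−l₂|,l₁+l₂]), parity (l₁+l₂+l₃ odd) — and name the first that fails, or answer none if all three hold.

m₁+m₂+m₃ = 0 + 0 + 0 = 0  ✓
triangle: |2−1|=1 ≤ l₃=5 ≤ 2+1=3  ✗
parity: l₁+l₂+l₃ = 8 is even

triangle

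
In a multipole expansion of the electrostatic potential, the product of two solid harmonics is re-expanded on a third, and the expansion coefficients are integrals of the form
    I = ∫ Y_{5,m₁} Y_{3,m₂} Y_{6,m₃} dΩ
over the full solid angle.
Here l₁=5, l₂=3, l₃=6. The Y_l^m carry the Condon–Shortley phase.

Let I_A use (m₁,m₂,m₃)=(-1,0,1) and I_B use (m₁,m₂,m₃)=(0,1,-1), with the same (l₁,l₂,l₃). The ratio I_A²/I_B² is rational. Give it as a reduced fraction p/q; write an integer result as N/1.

5/2

l's match ⇒ only the (l;m) 3-j factors differ between A and B.
A: triangle coeff Δ(5,3,6) = 1/675675; Σ_t [0,2]: t=0:+1/17280 t=1:−1/2880 t=2:+1/6912 = -1/6912; (3j)²=5/429 [(5 3 6; -1 0 1)], sign=+1
B: triangle coeff Δ(5,3,6) = 1/675675; Σ_t [0,2]: t=0:+1/34560 t=1:−1/3456 t=2:+1/5760 = -1/11520; (3j)²=2/429 [(5 3 6; 0 1 -1)], sign=+1
I_A²/I_B² = (5/429)/(2/429) = 5/2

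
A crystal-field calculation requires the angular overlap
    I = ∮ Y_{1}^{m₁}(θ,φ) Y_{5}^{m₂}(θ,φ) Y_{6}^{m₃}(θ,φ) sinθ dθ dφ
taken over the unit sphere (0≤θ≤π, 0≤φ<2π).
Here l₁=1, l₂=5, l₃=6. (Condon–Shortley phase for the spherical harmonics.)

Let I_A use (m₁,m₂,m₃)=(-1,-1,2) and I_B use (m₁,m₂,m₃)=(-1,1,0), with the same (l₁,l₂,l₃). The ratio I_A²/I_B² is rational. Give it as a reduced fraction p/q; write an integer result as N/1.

Same 1,5,6: normalisation and zero-m 3j drop out of the ratio.
A: Δ: 0! 2! 10! / 13! → 1/858; sum: t=0:+1/34560 = 1/34560; 3j²(1 5 6; -1 -1 2) = Δ·Π!·Σ² = 14/429  (sign +1)
B: Δ: 0! 2! 10! / 13! → 1/858; sum: t=0:+1/34560 = 1/34560; 3j²(1 5 6; -1 1 0) = Δ·Π!·Σ² = 5/286  (sign +1)
I_A²/I_B² = (14/429)/(5/286) = 28/15

28/15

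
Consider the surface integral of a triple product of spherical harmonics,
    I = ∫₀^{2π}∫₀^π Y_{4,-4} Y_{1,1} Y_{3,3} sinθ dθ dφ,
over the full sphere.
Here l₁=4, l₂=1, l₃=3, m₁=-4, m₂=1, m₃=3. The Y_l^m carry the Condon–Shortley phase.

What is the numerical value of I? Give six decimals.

0.325735

Rules hold: Σm=0, L=8 even, 3≤3≤5.
N = 9·3·7 = 189
Δ = 2!·6!·0!/9! = 1/252
Racah Σ t=1..1: t=1:−1/36 = -1/36
⇒ 3j(4 1 3; 0 0 0)² = 4/63, sgn +1
Racah Σ t=2..2: t=2:+1/1440 = 1/1440
⇒ 3j(4 1 3; -4 1 3)² = 1/9, sgn +1
4πI² = N·(3j₀)²·(3jₘ)² = 4/3
I = +1·√(1.33333/4π) = 0.32573501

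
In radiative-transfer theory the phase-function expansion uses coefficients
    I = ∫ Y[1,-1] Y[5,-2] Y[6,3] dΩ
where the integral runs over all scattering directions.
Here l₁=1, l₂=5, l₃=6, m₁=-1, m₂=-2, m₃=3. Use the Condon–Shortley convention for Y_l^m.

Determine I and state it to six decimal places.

-0.245154

Rules hold: Σm=0, L=12 even, 4≤6≤6.
N = 3·11·13 = 429
Δ = 0!·2!·10!/13! = 1/858
Racah Σ t=0..0: t=0:+1/14400 = 1/14400
⇒ 3j(1 5 6; 0 0 0)² = 6/143, sgn +1
Racah Σ t=0..0: t=0:+1/60480 = 1/60480
⇒ 3j(1 5 6; -1 -2 3)² = 6/143, sgn -1
4πI² = N·(3j₀)²·(3jₘ)² = 108/143
I = -1·√(0.755245/4π) = -0.24515397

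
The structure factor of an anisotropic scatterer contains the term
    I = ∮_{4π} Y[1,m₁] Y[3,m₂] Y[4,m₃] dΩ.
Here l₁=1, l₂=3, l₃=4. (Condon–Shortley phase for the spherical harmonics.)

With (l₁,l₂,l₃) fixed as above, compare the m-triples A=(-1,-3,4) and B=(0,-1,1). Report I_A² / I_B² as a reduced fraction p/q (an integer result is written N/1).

Same 1,3,4: normalisation and zero-m 3j drop out of the ratio.
A: Δ: 0! 2! 6! / 9! → 1/252; sum: t=0:+1/1440 = 1/1440; 3j²(1 3 4; -1 -3 4) = Δ·Π!·Σ² = 1/9  (sign +1)
B: Δ: 0! 2! 6! / 9! → 1/252; sum: t=0:+1/48 = 1/48; 3j²(1 3 4; 0 -1 1) = Δ·Π!·Σ² = 5/84  (sign -1)
I_A²/I_B² = (1/9)/(5/84) = 28/15

28/15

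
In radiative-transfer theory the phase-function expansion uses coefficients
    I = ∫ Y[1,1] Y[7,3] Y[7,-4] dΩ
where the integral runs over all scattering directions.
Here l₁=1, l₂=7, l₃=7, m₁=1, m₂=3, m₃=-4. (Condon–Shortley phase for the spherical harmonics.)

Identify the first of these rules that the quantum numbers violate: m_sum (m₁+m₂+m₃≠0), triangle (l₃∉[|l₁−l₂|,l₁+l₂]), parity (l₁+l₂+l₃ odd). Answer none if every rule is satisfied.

parity

m₁+m₂+m₃ = 1 + 3 − 4 = 0  ✓
triangle: |1−7|=6 ≤ l₃=7 ≤ 1+7=8  ✓
parity: l₁+l₂+l₃ = 15 is odd  ✗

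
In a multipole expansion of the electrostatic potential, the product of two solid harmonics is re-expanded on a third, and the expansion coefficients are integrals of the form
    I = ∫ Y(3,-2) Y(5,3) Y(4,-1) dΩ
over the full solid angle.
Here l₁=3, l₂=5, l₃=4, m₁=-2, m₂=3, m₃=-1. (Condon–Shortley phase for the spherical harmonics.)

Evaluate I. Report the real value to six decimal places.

-0.035836

Rules hold: Σm=0, L=12 even, 2≤4≤8.
N = 7·11·9 = 693
Δ = 4!·2!·6!/13! = 1/180180
Racah Σ t=1..3: t=1:−1/576 t=2:+1/144 t=3:−1/576 = 1/288
⇒ 3j(3 5 4; 0 0 0)² = 20/1001, sgn +1
Racah Σ t=3..4: t=3:−1/1440 t=4:+1/1152 = 1/5760
⇒ 3j(3 5 4; -2 3 -1)² = 1/858, sgn -1
4πI² = N·(3j₀)²·(3jₘ)² = 30/1859
I = -1·√(0.0161377/4π) = -0.03583571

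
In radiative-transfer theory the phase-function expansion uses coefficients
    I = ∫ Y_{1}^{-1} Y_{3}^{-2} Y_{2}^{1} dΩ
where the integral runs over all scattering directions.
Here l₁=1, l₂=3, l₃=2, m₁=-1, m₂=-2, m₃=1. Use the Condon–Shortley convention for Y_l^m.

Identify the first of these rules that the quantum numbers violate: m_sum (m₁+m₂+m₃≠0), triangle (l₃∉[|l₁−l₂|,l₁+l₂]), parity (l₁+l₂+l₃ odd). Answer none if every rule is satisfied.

azimuthal sum: -1 − 2 + 1 = -2  ✗
2 ≤ 2 ≤ 4 (triangle on l)
L = 1 + 3 + 2 = 6 (even)

m_sum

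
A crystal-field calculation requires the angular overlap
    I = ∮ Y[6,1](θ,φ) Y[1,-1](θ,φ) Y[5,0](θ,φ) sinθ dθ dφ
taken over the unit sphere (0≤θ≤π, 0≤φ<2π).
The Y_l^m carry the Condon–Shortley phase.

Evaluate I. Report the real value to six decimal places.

-0.187239

m-sum 0 ✓  L=12 even ✓  5≤5≤7 ✓
Π(2lᵢ+1) = 13×3×11 = 429
triangle coeff Δ(6,1,5) = 1/858
Σ_t [1,1]: t=1:−1/14400 = -1/14400
(3j)²=6/143 [(6 1 5; 0 0 0)], sign=+1
Σ_t [0,0]: t=0:+1/28800 = 1/28800
(3j)²=7/286 [(6 1 5; 1 -1 0)], sign=-1
⇒ 4πI² = 63/143
I = (-1)√(63/143/(4π)) = -0.18723944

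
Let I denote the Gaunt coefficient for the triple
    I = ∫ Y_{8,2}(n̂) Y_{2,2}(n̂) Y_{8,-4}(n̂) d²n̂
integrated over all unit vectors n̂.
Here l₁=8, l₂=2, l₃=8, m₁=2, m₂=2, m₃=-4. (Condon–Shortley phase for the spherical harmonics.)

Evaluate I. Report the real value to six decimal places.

-0.170580

Rules hold: Σm=0, L=18 even, 6≤8≤10.
N = 17·5·17 = 1445
Δ = 2!·14!·2!/19! = 1/348840
Racah Σ t=0..2: t=0:+1/116121600 t=1:−1/25401600 t=2:+1/116121600 = -1/45158400
⇒ 3j(8 2 8; 0 0 0)² = 24/1615, sgn -1
Racah Σ t=2..2: t=2:+1/348364800 = 1/348364800
⇒ 3j(8 2 8; 2 2 -4)² = 11/646, sgn +1
4πI² = N·(3j₀)²·(3jₘ)² = 132/361
I = -1·√(0.365651/4π) = -0.17058013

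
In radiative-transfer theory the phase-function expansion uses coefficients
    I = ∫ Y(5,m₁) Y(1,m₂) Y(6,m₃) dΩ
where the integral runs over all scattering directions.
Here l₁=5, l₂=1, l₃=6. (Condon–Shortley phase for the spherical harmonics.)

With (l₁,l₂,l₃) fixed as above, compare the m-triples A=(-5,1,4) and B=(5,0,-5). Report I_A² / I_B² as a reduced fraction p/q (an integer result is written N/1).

l's match ⇒ only the (l;m) 3-j factors differ between A and B.
A: triangle coeff Δ(5,1,6) = 1/858; Σ_t [0,0]: t=0:+1/7257600 = 1/7257600; (3j)²=1/858 [(5 1 6; -5 1 4)], sign=+1
B: triangle coeff Δ(5,1,6) = 1/858; Σ_t [0,0]: t=0:+1/3628800 = 1/3628800; (3j)²=1/78 [(5 1 6; 5 0 -5)], sign=-1
I_A²/I_B² = (1/858)/(1/78) = 1/11

1/11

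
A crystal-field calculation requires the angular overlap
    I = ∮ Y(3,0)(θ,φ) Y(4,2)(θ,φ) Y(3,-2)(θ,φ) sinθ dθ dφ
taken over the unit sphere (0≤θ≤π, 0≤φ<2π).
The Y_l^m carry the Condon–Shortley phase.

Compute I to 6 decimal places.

Rules hold: Σm=0, L=10 even, 1≤3≤7.
N = 7·9·7 = 441
Δ = 4!·2!·4!/11! = 1/34650
Racah Σ t=1..3: t=1:−1/72 t=2:+1/16 t=3:−1/72 = 5/144
⇒ 3j(3 4 3; 0 0 0)² = 2/77, sgn -1
Racah Σ t=2..3: t=2:+1/96 t=3:−1/72 = -1/288
⇒ 3j(3 4 3; 0 2 -2)² = 1/462, sgn +1
4πI² = N·(3j₀)²·(3jₘ)² = 3/121
I = -1·√(0.0247934/4π) = -0.04441841

-0.044418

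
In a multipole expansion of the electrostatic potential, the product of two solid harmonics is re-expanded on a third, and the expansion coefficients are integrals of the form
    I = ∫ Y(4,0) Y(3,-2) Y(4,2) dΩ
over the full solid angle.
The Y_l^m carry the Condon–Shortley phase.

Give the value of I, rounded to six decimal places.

L=11 odd ⇒ parity kills the (l;000) factor ⇒ I = 0

0.000000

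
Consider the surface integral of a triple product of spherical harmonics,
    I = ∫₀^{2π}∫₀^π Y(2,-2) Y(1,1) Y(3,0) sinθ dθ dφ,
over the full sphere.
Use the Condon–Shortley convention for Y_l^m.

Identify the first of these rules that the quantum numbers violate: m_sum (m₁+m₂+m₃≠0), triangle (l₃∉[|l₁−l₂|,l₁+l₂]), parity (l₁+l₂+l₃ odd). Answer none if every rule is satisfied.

m_sum

azimuthal sum: -2 + 1 + 0 = -1  ✗
1 ≤ 3 ≤ 3 (triangle on l)
L = 2 + 1 + 3 = 6 (even)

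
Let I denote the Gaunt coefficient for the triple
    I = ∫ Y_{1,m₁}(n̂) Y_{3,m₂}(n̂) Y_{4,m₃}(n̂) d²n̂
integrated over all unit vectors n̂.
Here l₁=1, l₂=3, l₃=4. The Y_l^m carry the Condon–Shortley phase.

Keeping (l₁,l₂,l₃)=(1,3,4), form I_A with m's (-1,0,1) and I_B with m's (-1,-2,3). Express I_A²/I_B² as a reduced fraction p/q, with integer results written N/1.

l's match ⇒ only the (l;m) 3-j factors differ between A and B.
A: triangle coeff Δ(1,3,4) = 1/252; Σ_t [0,0]: t=0:+1/72 = 1/72; (3j)²=5/126 [(1 3 4; -1 0 1)], sign=-1
B: triangle coeff Δ(1,3,4) = 1/252; Σ_t [0,0]: t=0:+1/240 = 1/240; (3j)²=1/12 [(1 3 4; -1 -2 3)], sign=-1
I_A²/I_B² = (5/126)/(1/12) = 10/21

10/21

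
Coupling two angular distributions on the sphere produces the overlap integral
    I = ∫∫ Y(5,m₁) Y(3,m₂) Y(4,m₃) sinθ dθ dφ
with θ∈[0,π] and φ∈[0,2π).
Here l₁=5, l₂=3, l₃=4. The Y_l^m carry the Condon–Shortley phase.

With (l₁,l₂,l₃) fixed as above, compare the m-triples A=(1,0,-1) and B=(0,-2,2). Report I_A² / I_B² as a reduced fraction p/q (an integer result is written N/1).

361/800

l's match ⇒ only the (l;m) 3-j factors differ between A and B.
A: triangle coeff Δ(5,3,4) = 1/180180; Σ_t [1,3]: t=1:−1/432 t=2:+1/192 t=3:−1/1440 = 19/8640; (3j)²=361/30030 [(5 3 4; 1 0 -1)], sign=-1
B: triangle coeff Δ(5,3,4) = 1/180180; Σ_t [0,1]: t=0:+1/2880 t=1:−1/576 = -1/720; (3j)²=80/3003 [(5 3 4; 0 -2 2)], sign=-1
I_A²/I_B² = (361/30030)/(80/3003) = 361/800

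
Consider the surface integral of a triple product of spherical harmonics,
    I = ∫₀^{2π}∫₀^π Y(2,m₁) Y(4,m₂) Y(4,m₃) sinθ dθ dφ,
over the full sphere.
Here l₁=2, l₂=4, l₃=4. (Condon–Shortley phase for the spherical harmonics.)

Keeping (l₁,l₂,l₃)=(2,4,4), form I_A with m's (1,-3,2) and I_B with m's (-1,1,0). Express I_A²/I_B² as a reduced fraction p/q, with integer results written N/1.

Shared (l₁,l₂,l₃)=(2,4,4): N and (l;000)² cancel in I_A²/I_B².
A: Δ = 2!·2!·6!/11! = 1/13860; Racah Σ t=0..1: t=0:+1/240 t=1:−1/1440 = 1/288; ⇒ 3j(2 4 4; 1 -3 2)² = 5/132, sgn +1
B: Δ = 2!·2!·6!/11! = 1/13860; Racah Σ t=1..2: t=1:−1/96 t=2:+1/72 = 1/288; ⇒ 3j(2 4 4; -1 1 0)² = 1/462, sgn +1
I_A²/I_B² = (5/132)/(1/462) = 35/2

35/2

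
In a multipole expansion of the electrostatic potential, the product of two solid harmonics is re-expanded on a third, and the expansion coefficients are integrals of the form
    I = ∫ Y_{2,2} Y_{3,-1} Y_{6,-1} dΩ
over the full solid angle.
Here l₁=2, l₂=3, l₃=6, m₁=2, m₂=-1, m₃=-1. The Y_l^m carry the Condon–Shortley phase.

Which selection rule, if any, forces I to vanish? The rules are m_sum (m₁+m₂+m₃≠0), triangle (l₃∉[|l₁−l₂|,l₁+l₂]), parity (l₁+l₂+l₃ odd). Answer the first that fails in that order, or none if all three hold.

triangle

m₁+m₂+m₃ = 2 − 1 − 1 = 0  ✓
triangle: |2−3|=1 ≤ l₃=6 ≤ 2+3=5  ✗
parity: l₁+l₂+l₃ = 11 is odd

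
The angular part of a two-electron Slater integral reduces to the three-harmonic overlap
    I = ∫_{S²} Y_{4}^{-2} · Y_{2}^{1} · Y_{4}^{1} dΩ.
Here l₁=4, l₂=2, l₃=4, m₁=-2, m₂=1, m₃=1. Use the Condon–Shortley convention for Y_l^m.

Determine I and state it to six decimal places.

m-sum 0 ✓  L=10 even ✓  2≤4≤6 ✓
Π(2lᵢ+1) = 9×5×9 = 405
triangle coeff Δ(4,2,4) = 1/13860
Σ_t [0,2]: t=0:+1/192 t=1:−1/36 t=2:+1/192 = -5/288
(3j)²=20/693 [(4 2 4; 0 0 0)], sign=-1
Σ_t [1,2]: t=1:−1/240 t=2:+1/96 = 1/160
(3j)²=27/1540 [(4 2 4; -2 1 1)], sign=-1
⇒ 4πI² = 1215/5929
I = (+1)√(1215/5929/(4π)) = 0.12770047

0.127700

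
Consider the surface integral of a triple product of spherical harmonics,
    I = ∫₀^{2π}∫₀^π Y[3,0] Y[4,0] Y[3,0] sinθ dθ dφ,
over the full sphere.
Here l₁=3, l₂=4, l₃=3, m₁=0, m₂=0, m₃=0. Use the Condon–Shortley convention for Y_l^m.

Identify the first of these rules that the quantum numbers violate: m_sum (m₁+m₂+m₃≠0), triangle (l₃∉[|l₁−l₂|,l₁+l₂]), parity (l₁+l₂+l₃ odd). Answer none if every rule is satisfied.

none

Σmᵢ = 0  ✓
l₃∈[|l₁−l₂|,l₁+l₂]=[1,7], have l₃=3  ✓
Σlᵢ = 10 ⇒ even  ✓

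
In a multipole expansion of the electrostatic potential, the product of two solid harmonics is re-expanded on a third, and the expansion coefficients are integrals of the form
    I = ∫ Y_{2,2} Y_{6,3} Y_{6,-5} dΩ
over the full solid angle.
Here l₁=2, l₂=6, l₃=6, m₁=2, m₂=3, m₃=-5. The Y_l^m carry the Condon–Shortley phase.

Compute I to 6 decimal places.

Rules hold: Σm=0, L=14 even, 4≤6≤8.
N = 5·13·13 = 845
Δ = 2!·2!·10!/15! = 1/90090
Racah Σ t=0..2: t=0:+1/69120 t=1:−1/14400 t=2:+1/69120 = -7/172800
⇒ 3j(2 6 6; 0 0 0)² = 14/715, sgn -1
Racah Σ t=0..0: t=0:+1/1451520 = 1/1451520
⇒ 3j(2 6 6; 2 3 -5)² = 1/91, sgn -1
4πI² = N·(3j₀)²·(3jₘ)² = 2/11
I = +1·√(0.181818/4π) = 0.12028562

0.120286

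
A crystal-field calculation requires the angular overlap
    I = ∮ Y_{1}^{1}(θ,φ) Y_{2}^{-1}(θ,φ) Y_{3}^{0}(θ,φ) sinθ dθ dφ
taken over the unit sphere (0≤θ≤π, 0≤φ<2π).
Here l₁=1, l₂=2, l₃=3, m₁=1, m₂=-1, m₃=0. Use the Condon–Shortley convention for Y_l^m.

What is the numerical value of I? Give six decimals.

0.143048

Checks pass: Σm=0; 6 even; l₃=3∈[1,3].
(2·1+1)(2·2+1)(2·3+1) = 105
Δ: 0! 2! 4! / 7! → 1/105
sum: t=0:+1/4 = 1/4
3j²(1 2 3; 0 0 0) = Δ·Π!·Σ² = 3/35  (sign -1)
sum: t=0:+1/12 = 1/12
3j²(1 2 3; 1 -1 0) = Δ·Π!·Σ² = 1/35  (sign -1)
combine: 4πI² = 105·3/35·1/35 = 9/35
take √, sign +1: I = 0.14304817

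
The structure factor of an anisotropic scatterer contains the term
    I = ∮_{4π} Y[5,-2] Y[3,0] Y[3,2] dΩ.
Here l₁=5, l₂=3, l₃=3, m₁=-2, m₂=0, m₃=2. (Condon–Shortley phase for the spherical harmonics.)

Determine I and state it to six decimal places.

Σlᵢ=11 odd — θ-integrand is odd under cosθ→−cosθ; I=0

0.000000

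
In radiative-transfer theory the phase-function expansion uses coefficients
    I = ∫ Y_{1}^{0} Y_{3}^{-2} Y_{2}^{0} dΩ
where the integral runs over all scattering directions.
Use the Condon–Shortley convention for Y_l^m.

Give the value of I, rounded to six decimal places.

m-sum = 0 − 2 + 0 = -2 ≠ 0 ⇒ I = 0

0.000000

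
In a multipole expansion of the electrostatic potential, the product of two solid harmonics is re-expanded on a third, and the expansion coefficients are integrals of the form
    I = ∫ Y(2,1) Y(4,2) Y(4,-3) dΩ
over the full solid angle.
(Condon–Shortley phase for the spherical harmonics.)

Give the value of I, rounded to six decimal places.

Checks pass: Σm=0; 10 even; l₃=4∈[2,6].
(2·2+1)(2·4+1)(2·4+1) = 405
Δ: 2! 2! 6! / 11! → 1/13860
sum: t=0:+1/192 t=1:−1/36 t=2:+1/192 = -5/288
3j²(2 4 4; 0 0 0) = Δ·Π!·Σ² = 20/693  (sign -1)
sum: t=0:+1/1440 t=1:−1/240 = -1/288
3j²(2 4 4; 1 2 -3) = Δ·Π!·Σ² = 5/132  (sign +1)
combine: 4πI² = 405·20/693·5/132 = 375/847
take √, sign -1: I = -0.18770204

-0.187702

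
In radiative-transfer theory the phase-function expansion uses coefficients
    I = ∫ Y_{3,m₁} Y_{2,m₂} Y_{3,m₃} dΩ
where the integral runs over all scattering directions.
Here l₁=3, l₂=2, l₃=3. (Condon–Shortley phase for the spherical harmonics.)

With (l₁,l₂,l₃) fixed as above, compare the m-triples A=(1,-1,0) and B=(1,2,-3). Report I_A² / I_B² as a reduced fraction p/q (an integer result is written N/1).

Same 3,2,3: normalisation and zero-m 3j drop out of the ratio.
A: Δ: 2! 4! 2! / 9! → 1/3780; sum: t=0:+1/8 t=1:−1/12 = 1/24; 3j²(3 2 3; 1 -1 0) = Δ·Π!·Σ² = 1/210  (sign -1)
B: Δ: 2! 4! 2! / 9! → 1/3780; sum: t=2:+1/96 = 1/96; 3j²(3 2 3; 1 2 -3) = Δ·Π!·Σ² = 1/42  (sign +1)
I_A²/I_B² = (1/210)/(1/42) = 1/5

1/5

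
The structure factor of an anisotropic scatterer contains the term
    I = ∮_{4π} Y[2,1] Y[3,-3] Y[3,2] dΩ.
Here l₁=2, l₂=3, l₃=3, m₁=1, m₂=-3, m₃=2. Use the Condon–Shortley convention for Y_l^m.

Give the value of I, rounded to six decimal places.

m-sum 0 ✓  L=8 even ✓  1≤3≤5 ✓
Π(2lᵢ+1) = 5×7×7 = 245
triangle coeff Δ(2,3,3) = 1/3780
Σ_t [0,2]: t=0:+1/24 t=1:−1/4 t=2:+1/24 = -1/6
(3j)²=4/105 [(2 3 3; 0 0 0)], sign=+1
Σ_t [0,0]: t=0:+1/48 = 1/48
(3j)²=5/84 [(2 3 3; 1 -3 2)], sign=-1
⇒ 4πI² = 5/9
I = (-1)√(5/9/(4π)) = -0.21026104

-0.210261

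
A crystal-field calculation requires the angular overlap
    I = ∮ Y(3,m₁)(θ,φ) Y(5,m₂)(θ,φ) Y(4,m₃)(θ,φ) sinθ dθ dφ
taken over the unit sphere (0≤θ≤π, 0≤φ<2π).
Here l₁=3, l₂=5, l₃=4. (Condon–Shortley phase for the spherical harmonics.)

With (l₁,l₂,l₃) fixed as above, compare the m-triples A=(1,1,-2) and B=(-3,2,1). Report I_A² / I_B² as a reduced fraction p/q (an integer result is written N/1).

Same 3,5,4: normalisation and zero-m 3j drop out of the ratio.
A: Δ: 4! 2! 6! / 13! → 1/180180; sum: t=0:+1/34560 t=1:−1/720 t=2:+1/384 = 43/34560; 3j²(3 5 4; 1 1 -2) = Δ·Π!·Σ² = 1849/180180  (sign +1)
B: Δ: 4! 2! 6! / 13! → 1/180180; sum: t=4:+1/1728 = 1/1728; 3j²(3 5 4; -3 2 1) = Δ·Π!·Σ² = 25/858  (sign -1)
I_A²/I_B² = (1849/180180)/(25/858) = 1849/5250

1849/5250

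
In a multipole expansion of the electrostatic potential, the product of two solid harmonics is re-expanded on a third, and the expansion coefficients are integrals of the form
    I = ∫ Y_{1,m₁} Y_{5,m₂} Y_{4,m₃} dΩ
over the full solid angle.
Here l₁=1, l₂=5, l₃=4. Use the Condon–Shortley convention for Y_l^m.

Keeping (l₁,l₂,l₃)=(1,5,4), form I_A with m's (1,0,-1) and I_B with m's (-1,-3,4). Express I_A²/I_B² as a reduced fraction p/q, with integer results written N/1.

10/1

Shared (l₁,l₂,l₃)=(1,5,4): N and (l;000)² cancel in I_A²/I_B².
A: Δ = 2!·0!·8!/11! = 1/495; Racah Σ t=0..0: t=0:+1/1440 = 1/1440; ⇒ 3j(1 5 4; 1 0 -1)² = 2/99, sgn -1
B: Δ = 2!·0!·8!/11! = 1/495; Racah Σ t=2..2: t=2:+1/80640 = 1/80640; ⇒ 3j(1 5 4; -1 -3 4)² = 1/495, sgn +1
I_A²/I_B² = (2/99)/(1/495) = 10/1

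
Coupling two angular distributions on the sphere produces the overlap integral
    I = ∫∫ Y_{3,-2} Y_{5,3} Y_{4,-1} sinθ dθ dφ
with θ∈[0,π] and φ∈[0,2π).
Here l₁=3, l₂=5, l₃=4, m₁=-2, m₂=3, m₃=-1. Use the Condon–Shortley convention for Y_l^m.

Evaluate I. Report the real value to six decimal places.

-0.035836

Checks pass: Σm=0; 12 even; l₃=4∈[2,8].
(2·3+1)(2·5+1)(2·4+1) = 693
Δ: 4! 2! 6! / 13! → 1/180180
sum: t=1:−1/576 t=2:+1/144 t=3:−1/576 = 1/288
3j²(3 5 4; 0 0 0) = Δ·Π!·Σ² = 20/1001  (sign +1)
sum: t=3:−1/1440 t=4:+1/1152 = 1/5760
3j²(3 5 4; -2 3 -1) = Δ·Π!·Σ² = 1/858  (sign -1)
combine: 4πI² = 693·20/1001·1/858 = 30/1859
take √, sign -1: I = -0.03583571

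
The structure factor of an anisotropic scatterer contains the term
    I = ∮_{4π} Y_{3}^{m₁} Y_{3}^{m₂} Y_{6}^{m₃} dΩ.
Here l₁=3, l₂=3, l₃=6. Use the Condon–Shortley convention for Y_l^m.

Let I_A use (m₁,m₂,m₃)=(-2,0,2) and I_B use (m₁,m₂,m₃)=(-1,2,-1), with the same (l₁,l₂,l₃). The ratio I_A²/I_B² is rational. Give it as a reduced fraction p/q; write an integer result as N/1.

32/15

l's match ⇒ only the (l;m) 3-j factors differ between A and B.
A: triangle coeff Δ(3,3,6) = 1/12012; Σ_t [0,0]: t=0:+1/4320 = 1/4320; (3j)²=8/429 [(3 3 6; -2 0 2)], sign=+1
B: triangle coeff Δ(3,3,6) = 1/12012; Σ_t [0,0]: t=0:+1/5760 = 1/5760; (3j)²=5/572 [(3 3 6; -1 2 -1)], sign=-1
I_A²/I_B² = (8/429)/(5/572) = 32/15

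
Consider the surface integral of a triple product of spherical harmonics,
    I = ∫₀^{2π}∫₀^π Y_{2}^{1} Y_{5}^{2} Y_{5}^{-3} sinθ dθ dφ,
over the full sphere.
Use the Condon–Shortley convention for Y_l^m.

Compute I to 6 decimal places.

Rules hold: Σm=0, L=12 even, 3≤5≤7.
N = 5·11·11 = 605
Δ = 2!·2!·8!/13! = 1/38610
Racah Σ t=0..2: t=0:+1/2880 t=1:−1/576 t=2:+1/2880 = -1/960
⇒ 3j(2 5 5; 0 0 0)² = 10/429, sgn +1
Racah Σ t=0..1: t=0:+1/10080 t=1:−1/2880 = -1/4032
⇒ 3j(2 5 5; 1 2 -3)² = 10/429, sgn -1
4πI² = N·(3j₀)²·(3jₘ)² = 500/1521
I = -1·√(0.328731/4π) = -0.16173926

-0.161739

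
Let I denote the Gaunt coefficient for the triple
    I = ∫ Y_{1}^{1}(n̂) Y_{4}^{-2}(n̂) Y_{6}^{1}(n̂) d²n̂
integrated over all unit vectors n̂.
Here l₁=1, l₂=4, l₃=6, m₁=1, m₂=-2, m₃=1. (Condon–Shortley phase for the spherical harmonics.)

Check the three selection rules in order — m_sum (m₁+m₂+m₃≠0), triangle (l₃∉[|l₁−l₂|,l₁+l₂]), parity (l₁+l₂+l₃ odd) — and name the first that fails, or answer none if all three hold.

triangle

Σmᵢ = 0  ✓
l₃∈[|l₁−l₂|,l₁+l₂]=[3,5], have l₃=6  ✗
Σlᵢ = 11 ⇒ odd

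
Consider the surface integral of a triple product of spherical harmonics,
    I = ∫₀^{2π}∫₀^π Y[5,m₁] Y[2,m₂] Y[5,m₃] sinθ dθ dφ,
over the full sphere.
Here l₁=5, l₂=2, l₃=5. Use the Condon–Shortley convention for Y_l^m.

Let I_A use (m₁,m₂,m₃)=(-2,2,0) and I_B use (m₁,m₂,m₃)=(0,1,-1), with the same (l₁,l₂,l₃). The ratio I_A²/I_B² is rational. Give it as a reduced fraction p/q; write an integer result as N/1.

28/1

Same 5,2,5: normalisation and zero-m 3j drop out of the ratio.
A: Δ: 2! 8! 2! / 13! → 1/38610; sum: t=2:+1/2880 = 1/2880; 3j²(5 2 5; -2 2 0) = Δ·Π!·Σ² = 14/429  (sign -1)
B: Δ: 2! 8! 2! / 13! → 1/38610; sum: t=1:−1/1152 t=2:+1/1440 = -1/5760; 3j²(5 2 5; 0 1 -1) = Δ·Π!·Σ² = 1/858  (sign -1)
I_A²/I_B² = (14/429)/(1/858) = 28/1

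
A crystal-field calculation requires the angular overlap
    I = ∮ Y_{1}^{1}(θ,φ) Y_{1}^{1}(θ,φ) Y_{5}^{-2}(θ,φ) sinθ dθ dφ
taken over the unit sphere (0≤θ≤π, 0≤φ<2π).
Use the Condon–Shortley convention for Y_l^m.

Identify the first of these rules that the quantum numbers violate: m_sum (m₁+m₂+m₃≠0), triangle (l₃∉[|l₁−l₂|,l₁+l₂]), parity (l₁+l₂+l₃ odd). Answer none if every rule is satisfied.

Σmᵢ = 0  ✓
l₃∈[|l₁−l₂|,l₁+l₂]=[0,2], have l₃=5  ✗
Σlᵢ = 7 ⇒ odd

triangle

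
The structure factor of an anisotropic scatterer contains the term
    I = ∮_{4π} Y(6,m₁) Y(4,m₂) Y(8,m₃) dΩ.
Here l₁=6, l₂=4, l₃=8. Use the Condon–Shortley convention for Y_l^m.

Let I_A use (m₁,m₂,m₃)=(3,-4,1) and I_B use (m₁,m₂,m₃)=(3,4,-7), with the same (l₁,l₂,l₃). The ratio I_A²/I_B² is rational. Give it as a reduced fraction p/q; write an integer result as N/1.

144/715

Same 6,4,8: normalisation and zero-m 3j drop out of the ratio.
A: Δ: 2! 10! 6! / 19! → 1/23279256; sum: t=0:+1/43545600 = 1/43545600; 3j²(6 4 8; 3 -4 1) = Δ·Π!·Σ² = 168/46189  (sign -1)
B: Δ: 2! 10! 6! / 19! → 1/23279256; sum: t=2:+1/522547200 = 1/522547200; 3j²(6 4 8; 3 4 -7) = Δ·Π!·Σ² = 35/1938  (sign -1)
I_A²/I_B² = (168/46189)/(35/1938) = 144/715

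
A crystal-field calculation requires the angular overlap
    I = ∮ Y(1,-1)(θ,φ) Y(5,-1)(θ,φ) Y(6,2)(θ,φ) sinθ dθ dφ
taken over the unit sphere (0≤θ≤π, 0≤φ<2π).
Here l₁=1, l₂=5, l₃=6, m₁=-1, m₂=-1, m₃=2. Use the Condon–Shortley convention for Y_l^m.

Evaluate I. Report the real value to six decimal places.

Rules hold: Σm=0, L=12 even, 4≤6≤6.
N = 3·11·13 = 429
Δ = 0!·2!·10!/13! = 1/858
Racah Σ t=0..0: t=0:+1/14400 = 1/14400
⇒ 3j(1 5 6; 0 0 0)² = 6/143, sgn +1
Racah Σ t=0..0: t=0:+1/34560 = 1/34560
⇒ 3j(1 5 6; -1 -1 2)² = 14/429, sgn +1
4πI² = N·(3j₀)²·(3jₘ)² = 84/143
I = +1·√(0.587413/4π) = 0.21620548

0.216205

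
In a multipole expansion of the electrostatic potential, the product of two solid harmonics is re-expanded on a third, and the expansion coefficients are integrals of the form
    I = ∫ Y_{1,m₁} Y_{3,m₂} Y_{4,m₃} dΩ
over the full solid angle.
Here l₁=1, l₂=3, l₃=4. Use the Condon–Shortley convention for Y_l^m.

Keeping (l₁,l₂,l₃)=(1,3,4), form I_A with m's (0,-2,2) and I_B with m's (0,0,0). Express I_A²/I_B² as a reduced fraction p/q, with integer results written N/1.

l's match ⇒ only the (l;m) 3-j factors differ between A and B.
A: triangle coeff Δ(1,3,4) = 1/252; Σ_t [0,0]: t=0:+1/120 = 1/120; (3j)²=1/21 [(1 3 4; 0 -2 2)], sign=+1
B: triangle coeff Δ(1,3,4) = 1/252; Σ_t [0,0]: t=0:+1/36 = 1/36; (3j)²=4/63 [(1 3 4; 0 0 0)], sign=+1
I_A²/I_B² = (1/21)/(4/63) = 3/4

3/4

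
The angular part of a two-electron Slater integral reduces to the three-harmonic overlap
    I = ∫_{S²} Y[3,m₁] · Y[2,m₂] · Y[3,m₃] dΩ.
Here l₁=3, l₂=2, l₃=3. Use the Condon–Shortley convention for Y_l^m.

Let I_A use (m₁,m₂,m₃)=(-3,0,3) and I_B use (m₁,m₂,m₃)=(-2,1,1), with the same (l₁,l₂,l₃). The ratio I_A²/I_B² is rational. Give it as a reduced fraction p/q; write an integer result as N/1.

Shared (l₁,l₂,l₃)=(3,2,3): N and (l;000)² cancel in I_A²/I_B².
A: Δ = 2!·4!·2!/9! = 1/3780; Racah Σ t=2..2: t=2:+1/96 = 1/96; ⇒ 3j(3 2 3; -3 0 3)² = 5/84, sgn +1
B: Δ = 2!·4!·2!/9! = 1/3780; Racah Σ t=1..2: t=1:−1/48 t=2:+1/12 = 1/16; ⇒ 3j(3 2 3; -2 1 1)² = 1/28, sgn +1
I_A²/I_B² = (5/84)/(1/28) = 5/3

5/3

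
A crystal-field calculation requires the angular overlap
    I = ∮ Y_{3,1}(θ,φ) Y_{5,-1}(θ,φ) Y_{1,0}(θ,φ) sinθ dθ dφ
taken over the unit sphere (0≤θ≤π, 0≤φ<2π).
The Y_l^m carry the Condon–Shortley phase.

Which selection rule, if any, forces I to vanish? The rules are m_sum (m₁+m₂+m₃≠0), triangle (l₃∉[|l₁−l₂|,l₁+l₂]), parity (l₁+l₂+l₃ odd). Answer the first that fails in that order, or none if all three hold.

Σmᵢ = 0  ✓
l₃∈[|l₁−l₂|,l₁+l₂]=[2,8], have l₃=1  ✗
Σlᵢ = 9 ⇒ odd

triangle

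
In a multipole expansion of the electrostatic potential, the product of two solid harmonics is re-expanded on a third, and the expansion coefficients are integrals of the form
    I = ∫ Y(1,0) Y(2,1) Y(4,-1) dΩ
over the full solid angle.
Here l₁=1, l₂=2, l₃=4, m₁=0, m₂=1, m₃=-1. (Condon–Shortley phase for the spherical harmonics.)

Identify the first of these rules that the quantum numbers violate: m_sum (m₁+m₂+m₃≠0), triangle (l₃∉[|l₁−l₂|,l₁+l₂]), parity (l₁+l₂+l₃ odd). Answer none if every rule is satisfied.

triangle

azimuthal sum: 0 + 1 − 1 = 0  ✓
1 ≤ 4 ≤ 3 (triangle on l)  ✗
L = 1 + 2 + 4 = 7 (odd)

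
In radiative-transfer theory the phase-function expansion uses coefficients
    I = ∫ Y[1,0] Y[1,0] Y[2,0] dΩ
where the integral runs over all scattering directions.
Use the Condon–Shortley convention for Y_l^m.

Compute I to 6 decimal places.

0.252313

Rules hold: Σm=0, L=4 even, 0≤2≤2.
N = 3·3·5 = 45
Δ = 0!·2!·2!/5! = 1/30
Racah Σ t=0..0: t=0:+1/1 = 1/1
⇒ 3j(1 1 2; 0 0 0)² = 2/15, sgn +1
(m-triple is (0,0,0) — same symbol as above.)
4πI² = N·(3j₀)²·(3jₘ)² = 4/5
I = +1·√(0.8/4π) = 0.25231325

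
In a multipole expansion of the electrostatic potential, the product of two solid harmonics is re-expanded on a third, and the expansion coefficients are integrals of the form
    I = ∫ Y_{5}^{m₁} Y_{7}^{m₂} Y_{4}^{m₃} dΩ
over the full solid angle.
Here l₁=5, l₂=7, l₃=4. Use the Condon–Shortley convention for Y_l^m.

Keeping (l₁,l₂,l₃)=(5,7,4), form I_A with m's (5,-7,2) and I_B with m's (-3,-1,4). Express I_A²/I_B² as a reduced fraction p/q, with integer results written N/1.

Same 5,7,4: normalisation and zero-m 3j drop out of the ratio.
A: Δ: 8! 2! 6! / 17! → 1/6126120; sum: t=0:+1/58060800 = 1/58060800; 3j²(5 7 4; 5 -7 2) = Δ·Π!·Σ² = 3/136  (sign +1)
B: Δ: 8! 2! 6! / 17! → 1/6126120; sum: t=6:+1/2073600 = 1/2073600; 3j²(5 7 4; -3 -1 4) = Δ·Π!·Σ² = 392/109395  (sign +1)
I_A²/I_B² = (3/136)/(392/109395) = 19305/3136

19305/3136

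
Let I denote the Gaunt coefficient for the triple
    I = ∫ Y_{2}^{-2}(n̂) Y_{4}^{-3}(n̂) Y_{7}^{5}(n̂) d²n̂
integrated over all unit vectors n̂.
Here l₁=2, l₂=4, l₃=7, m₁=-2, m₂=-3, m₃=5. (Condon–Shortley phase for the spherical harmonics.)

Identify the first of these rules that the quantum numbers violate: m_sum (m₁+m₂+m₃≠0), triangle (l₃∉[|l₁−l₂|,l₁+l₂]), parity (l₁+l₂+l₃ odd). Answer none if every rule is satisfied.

azimuthal sum: -2 − 3 + 5 = 0  ✓
2 ≤ 7 ≤ 6 (triangle on l)  ✗
L = 2 + 4 + 7 = 13 (odd)

triangle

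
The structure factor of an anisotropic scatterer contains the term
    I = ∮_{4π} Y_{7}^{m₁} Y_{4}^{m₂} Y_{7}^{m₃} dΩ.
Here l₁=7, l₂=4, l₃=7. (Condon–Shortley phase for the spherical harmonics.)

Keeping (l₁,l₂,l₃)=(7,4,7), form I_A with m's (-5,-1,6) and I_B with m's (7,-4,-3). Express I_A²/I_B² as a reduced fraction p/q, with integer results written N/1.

176/49

Shared (l₁,l₂,l₃)=(7,4,7): N and (l;000)² cancel in I_A²/I_B².
A: Δ = 4!·10!·4!/19! = 1/58198140; Racah Σ t=2..3: t=2:+1/87091200 t=3:−1/52254720 = -1/130636800; ⇒ 3j(7 4 7; -5 -1 6)² = 88/20349, sgn +1
B: Δ = 4!·10!·4!/19! = 1/58198140; Racah Σ t=0..0: t=0:+1/2090188800 = 1/2090188800; ⇒ 3j(7 4 7; 7 -4 -3)² = 7/5814, sgn +1
I_A²/I_B² = (88/20349)/(7/5814) = 176/49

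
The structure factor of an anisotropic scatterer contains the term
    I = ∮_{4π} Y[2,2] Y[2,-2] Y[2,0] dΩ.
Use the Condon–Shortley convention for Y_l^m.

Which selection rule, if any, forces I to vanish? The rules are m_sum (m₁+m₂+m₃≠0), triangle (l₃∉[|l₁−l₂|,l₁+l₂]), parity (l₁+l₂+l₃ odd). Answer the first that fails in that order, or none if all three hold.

Σmᵢ = 0  ✓
l₃∈[|l₁−l₂|,l₁+l₂]=[0,4], have l₃=2  ✓
Σlᵢ = 6 ⇒ even  ✓

none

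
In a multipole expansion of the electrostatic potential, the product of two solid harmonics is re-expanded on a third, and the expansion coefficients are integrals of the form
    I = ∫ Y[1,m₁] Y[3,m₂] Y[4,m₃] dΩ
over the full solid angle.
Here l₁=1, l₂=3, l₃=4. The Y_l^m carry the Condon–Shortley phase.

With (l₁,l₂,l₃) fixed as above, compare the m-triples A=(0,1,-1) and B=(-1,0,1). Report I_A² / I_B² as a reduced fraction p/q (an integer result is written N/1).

l's match ⇒ only the (l;m) 3-j factors differ between A and B.
A: triangle coeff Δ(1,3,4) = 1/252; Σ_t [0,0]: t=0:+1/48 = 1/48; (3j)²=5/84 [(1 3 4; 0 1 -1)], sign=-1
B: triangle coeff Δ(1,3,4) = 1/252; Σ_t [0,0]: t=0:+1/72 = 1/72; (3j)²=5/126 [(1 3 4; -1 0 1)], sign=-1
I_A²/I_B² = (5/84)/(5/126) = 3/2

3/2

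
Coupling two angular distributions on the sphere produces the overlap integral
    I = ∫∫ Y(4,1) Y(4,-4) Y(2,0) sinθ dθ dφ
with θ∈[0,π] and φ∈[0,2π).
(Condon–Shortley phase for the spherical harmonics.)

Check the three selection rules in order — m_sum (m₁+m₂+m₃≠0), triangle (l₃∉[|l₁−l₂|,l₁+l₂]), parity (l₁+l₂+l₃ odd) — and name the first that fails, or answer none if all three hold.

Σmᵢ = -3  ✗
l₃∈[|l₁−l₂|,l₁+l₂]=[0,8], have l₃=2
Σlᵢ = 10 ⇒ even

m_sum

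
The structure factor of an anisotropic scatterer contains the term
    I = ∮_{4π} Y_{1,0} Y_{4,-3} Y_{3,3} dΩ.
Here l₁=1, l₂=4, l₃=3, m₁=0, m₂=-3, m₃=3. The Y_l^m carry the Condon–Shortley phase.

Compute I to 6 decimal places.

Checks pass: Σm=0; 8 even; l₃=3∈[3,5].
(2·1+1)(2·4+1)(2·3+1) = 189
Δ: 2! 0! 6! / 9! → 1/252
sum: t=1:−1/36 = -1/36
3j²(1 4 3; 0 0 0) = Δ·Π!·Σ² = 4/63  (sign +1)
sum: t=1:−1/720 = -1/720
3j²(1 4 3; 0 -3 3) = Δ·Π!·Σ² = 1/36  (sign -1)
combine: 4πI² = 189·4/63·1/36 = 1/3
take √, sign -1: I = -0.16286750

-0.162868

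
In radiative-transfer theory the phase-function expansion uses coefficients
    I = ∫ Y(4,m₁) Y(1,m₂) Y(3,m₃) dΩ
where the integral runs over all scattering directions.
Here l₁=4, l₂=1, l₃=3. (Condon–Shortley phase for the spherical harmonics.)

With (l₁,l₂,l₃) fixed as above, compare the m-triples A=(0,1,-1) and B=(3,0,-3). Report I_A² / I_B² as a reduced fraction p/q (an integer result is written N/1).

6/7

Same 4,1,3: normalisation and zero-m 3j drop out of the ratio.
A: Δ: 2! 6! 0! / 9! → 1/252; sum: t=2:+1/96 = 1/96; 3j²(4 1 3; 0 1 -1) = Δ·Π!·Σ² = 1/42  (sign +1)
B: Δ: 2! 6! 0! / 9! → 1/252; sum: t=1:−1/720 = -1/720; 3j²(4 1 3; 3 0 -3) = Δ·Π!·Σ² = 1/36  (sign -1)
I_A²/I_B² = (1/42)/(1/36) = 6/7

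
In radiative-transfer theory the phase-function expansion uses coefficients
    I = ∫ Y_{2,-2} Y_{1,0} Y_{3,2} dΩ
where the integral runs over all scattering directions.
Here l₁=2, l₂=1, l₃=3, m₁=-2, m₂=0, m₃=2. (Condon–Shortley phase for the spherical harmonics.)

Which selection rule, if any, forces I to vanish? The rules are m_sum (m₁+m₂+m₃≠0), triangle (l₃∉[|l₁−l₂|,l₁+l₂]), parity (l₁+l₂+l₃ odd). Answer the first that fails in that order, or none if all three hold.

none

Σmᵢ = 0  ✓
l₃∈[|l₁−l₂|,l₁+l₂]=[1,3], have l₃=3  ✓
Σlᵢ = 6 ⇒ even  ✓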